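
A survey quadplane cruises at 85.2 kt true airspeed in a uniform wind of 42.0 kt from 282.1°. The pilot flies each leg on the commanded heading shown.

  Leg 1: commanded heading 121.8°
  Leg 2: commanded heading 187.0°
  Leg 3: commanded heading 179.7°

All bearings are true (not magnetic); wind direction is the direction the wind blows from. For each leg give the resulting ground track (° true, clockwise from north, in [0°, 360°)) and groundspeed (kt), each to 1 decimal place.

Leg 1: track=115.3°, groundspeed=125.5 kt
Leg 2: track=161.8°, groundspeed=98.3 kt
Leg 3: track=156.2°, groundspeed=102.8 kt

Leg 1: heading 121.8°; drift -6.5° → track 115.3°, groundspeed 125.5 kt
Leg 2: heading 187.0°; drift -25.2° → track 161.8°, groundspeed 98.3 kt
Leg 3: heading 179.7°; drift -23.5° → track 156.2°, groundspeed 102.8 kt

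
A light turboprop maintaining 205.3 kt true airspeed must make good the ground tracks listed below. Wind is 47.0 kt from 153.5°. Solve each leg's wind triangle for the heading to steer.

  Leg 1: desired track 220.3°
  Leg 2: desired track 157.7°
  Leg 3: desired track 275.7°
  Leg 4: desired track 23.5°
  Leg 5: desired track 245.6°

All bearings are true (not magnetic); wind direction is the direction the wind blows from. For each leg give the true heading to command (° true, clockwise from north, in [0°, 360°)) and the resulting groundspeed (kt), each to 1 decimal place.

Leg 1: heading=208.2°, groundspeed=182.2 kt
Leg 2: heading=156.7°, groundspeed=158.4 kt
Leg 3: heading=264.5°, groundspeed=226.5 kt
Leg 4: heading=33.6°, groundspeed=232.3 kt
Leg 5: heading=232.4°, groundspeed=201.6 kt

Leg 1: desired track 220.3°; wind correction -12.1° → command heading 208.2°, groundspeed 182.2 kt
Leg 2: desired track 157.7°; wind correction -1.0° → command heading 156.7°, groundspeed 158.4 kt
Leg 3: desired track 275.7°; wind correction -11.2° → command heading 264.5°, groundspeed 226.5 kt
Leg 4: desired track 23.5°; wind correction +10.1° → command heading 33.6°, groundspeed 232.3 kt
Leg 5: desired track 245.6°; wind correction -13.2° → command heading 232.4°, groundspeed 201.6 kt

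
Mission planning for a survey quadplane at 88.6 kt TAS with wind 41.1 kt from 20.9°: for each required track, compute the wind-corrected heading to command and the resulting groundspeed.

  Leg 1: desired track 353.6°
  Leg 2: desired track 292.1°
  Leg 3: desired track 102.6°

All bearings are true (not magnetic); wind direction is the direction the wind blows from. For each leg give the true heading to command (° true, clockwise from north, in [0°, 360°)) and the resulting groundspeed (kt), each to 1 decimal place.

Leg 1: heading=5.9°, groundspeed=50.0 kt
Leg 2: heading=319.7°, groundspeed=77.6 kt
Leg 3: heading=75.3°, groundspeed=72.8 kt

Leg 1: desired track 353.6°; wind correction +12.3° → command heading 5.9°, groundspeed 50.0 kt
Leg 2: desired track 292.1°; wind correction +27.6° → command heading 319.7°, groundspeed 77.6 kt
Leg 3: desired track 102.6°; wind correction -27.3° → command heading 75.3°, groundspeed 72.8 kt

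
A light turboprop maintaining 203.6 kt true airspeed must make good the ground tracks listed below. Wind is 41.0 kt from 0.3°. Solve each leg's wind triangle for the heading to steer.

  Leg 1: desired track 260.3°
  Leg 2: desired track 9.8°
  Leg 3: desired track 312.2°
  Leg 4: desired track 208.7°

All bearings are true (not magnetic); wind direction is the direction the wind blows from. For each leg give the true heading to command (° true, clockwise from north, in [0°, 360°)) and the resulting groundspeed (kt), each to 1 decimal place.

Leg 1: desired track 260.3°; wind correction +11.4° → command heading 271.7°, groundspeed 206.7 kt
Leg 2: desired track 9.8°; wind correction -1.9° → command heading 7.9°, groundspeed 163.0 kt
Leg 3: desired track 312.2°; wind correction +8.6° → command heading 320.8°, groundspeed 173.9 kt
Leg 4: desired track 208.7°; wind correction +5.5° → command heading 214.2°, groundspeed 238.7 kt

Leg 1: heading=271.7°, groundspeed=206.7 kt
Leg 2: heading=7.9°, groundspeed=163.0 kt
Leg 3: heading=320.8°, groundspeed=173.9 kt
Leg 4: heading=214.2°, groundspeed=238.7 kt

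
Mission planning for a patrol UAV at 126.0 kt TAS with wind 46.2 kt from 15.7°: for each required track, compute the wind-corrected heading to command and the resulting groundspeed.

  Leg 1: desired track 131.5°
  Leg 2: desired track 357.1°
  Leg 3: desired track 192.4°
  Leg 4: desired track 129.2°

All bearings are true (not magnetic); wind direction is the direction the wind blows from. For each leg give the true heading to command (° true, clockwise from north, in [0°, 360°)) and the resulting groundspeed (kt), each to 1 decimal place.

Leg 1: desired track 131.5°; wind correction -19.3° → command heading 112.2°, groundspeed 139.0 kt
Leg 2: desired track 357.1°; wind correction +6.7° → command heading 3.8°, groundspeed 81.3 kt
Leg 3: desired track 192.4°; wind correction -1.2° → command heading 191.2°, groundspeed 172.1 kt
Leg 4: desired track 129.2°; wind correction -19.6° → command heading 109.6°, groundspeed 137.1 kt

Leg 1: heading=112.2°, groundspeed=139.0 kt
Leg 2: heading=3.8°, groundspeed=81.3 kt
Leg 3: heading=191.2°, groundspeed=172.1 kt
Leg 4: heading=109.6°, groundspeed=137.1 kt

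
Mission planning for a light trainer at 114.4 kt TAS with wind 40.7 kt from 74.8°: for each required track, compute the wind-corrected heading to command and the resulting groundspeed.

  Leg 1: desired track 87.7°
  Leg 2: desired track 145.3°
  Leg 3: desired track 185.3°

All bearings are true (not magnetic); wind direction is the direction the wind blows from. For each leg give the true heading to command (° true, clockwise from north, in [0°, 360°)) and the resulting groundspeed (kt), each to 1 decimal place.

Leg 1: desired track 87.7°; wind correction -4.6° → command heading 83.1°, groundspeed 74.4 kt
Leg 2: desired track 145.3°; wind correction -19.6° → command heading 125.7°, groundspeed 94.2 kt
Leg 3: desired track 185.3°; wind correction -19.5° → command heading 165.8°, groundspeed 122.1 kt

Leg 1: heading=83.1°, groundspeed=74.4 kt
Leg 2: heading=125.7°, groundspeed=94.2 kt
Leg 3: heading=165.8°, groundspeed=122.1 kt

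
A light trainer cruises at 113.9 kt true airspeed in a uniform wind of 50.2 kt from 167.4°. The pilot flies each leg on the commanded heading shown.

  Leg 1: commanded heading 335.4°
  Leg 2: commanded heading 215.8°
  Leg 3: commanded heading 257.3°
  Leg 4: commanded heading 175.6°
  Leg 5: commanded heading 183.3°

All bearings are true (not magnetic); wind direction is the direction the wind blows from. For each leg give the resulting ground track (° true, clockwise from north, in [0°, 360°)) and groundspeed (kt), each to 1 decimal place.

Leg 1: track=339.1°, groundspeed=163.3 kt
Leg 2: track=240.8°, groundspeed=88.9 kt
Leg 3: track=281.1°, groundspeed=124.4 kt
Leg 4: track=182.0°, groundspeed=64.6 kt
Leg 5: track=195.1°, groundspeed=67.0 kt

Leg 1: heading 335.4°; drift +3.7° → track 339.1°, groundspeed 163.3 kt
Leg 2: heading 215.8°; drift +25.0° → track 240.8°, groundspeed 88.9 kt
Leg 3: heading 257.3°; drift +23.8° → track 281.1°, groundspeed 124.4 kt
Leg 4: heading 175.6°; drift +6.4° → track 182.0°, groundspeed 64.6 kt
Leg 5: heading 183.3°; drift +11.8° → track 195.1°, groundspeed 67.0 kt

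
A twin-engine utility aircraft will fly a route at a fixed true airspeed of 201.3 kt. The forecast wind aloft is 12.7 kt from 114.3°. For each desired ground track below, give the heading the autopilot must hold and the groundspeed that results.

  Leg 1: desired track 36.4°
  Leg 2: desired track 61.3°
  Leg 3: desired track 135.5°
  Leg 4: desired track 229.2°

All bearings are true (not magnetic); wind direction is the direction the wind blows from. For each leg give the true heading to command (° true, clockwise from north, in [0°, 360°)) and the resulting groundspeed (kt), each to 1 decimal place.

Leg 1: desired track 36.4°; wind correction +3.5° → command heading 39.9°, groundspeed 198.3 kt
Leg 2: desired track 61.3°; wind correction +2.9° → command heading 64.2°, groundspeed 193.4 kt
Leg 3: desired track 135.5°; wind correction -1.3° → command heading 134.2°, groundspeed 189.4 kt
Leg 4: desired track 229.2°; wind correction -3.3° → command heading 225.9°, groundspeed 206.3 kt

Leg 1: heading=39.9°, groundspeed=198.3 kt
Leg 2: heading=64.2°, groundspeed=193.4 kt
Leg 3: heading=134.2°, groundspeed=189.4 kt
Leg 4: heading=225.9°, groundspeed=206.3 kt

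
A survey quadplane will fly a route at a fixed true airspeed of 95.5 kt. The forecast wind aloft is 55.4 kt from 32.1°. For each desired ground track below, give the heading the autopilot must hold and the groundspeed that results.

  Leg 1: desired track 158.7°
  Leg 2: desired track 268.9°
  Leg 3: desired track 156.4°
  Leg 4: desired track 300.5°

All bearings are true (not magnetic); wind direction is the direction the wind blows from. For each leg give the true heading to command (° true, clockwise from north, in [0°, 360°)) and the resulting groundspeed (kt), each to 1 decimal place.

Leg 1: heading=130.9°, groundspeed=117.5 kt
Leg 2: heading=297.9°, groundspeed=113.8 kt
Leg 3: heading=127.8°, groundspeed=115.0 kt
Leg 4: heading=335.9°, groundspeed=79.4 kt

Leg 1: desired track 158.7°; wind correction -27.8° → command heading 130.9°, groundspeed 117.5 kt
Leg 2: desired track 268.9°; wind correction +29.0° → command heading 297.9°, groundspeed 113.8 kt
Leg 3: desired track 156.4°; wind correction -28.6° → command heading 127.8°, groundspeed 115.0 kt
Leg 4: desired track 300.5°; wind correction +35.4° → command heading 335.9°, groundspeed 79.4 kt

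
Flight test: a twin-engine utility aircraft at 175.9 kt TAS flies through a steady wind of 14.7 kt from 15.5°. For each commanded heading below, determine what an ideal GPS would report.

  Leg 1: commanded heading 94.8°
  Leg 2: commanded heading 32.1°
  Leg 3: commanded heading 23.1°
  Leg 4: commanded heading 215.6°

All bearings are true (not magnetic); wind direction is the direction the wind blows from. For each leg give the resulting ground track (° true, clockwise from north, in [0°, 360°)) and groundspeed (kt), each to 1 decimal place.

Leg 1: track=99.6°, groundspeed=173.8 kt
Leg 2: track=33.6°, groundspeed=161.9 kt
Leg 3: track=23.8°, groundspeed=161.3 kt
Leg 4: track=214.1°, groundspeed=189.8 kt

Leg 1: heading 94.8°; drift +4.8° → track 99.6°, groundspeed 173.8 kt
Leg 2: heading 32.1°; drift +1.5° → track 33.6°, groundspeed 161.9 kt
Leg 3: heading 23.1°; drift +0.7° → track 23.8°, groundspeed 161.3 kt
Leg 4: heading 215.6°; drift -1.5° → track 214.1°, groundspeed 189.8 kt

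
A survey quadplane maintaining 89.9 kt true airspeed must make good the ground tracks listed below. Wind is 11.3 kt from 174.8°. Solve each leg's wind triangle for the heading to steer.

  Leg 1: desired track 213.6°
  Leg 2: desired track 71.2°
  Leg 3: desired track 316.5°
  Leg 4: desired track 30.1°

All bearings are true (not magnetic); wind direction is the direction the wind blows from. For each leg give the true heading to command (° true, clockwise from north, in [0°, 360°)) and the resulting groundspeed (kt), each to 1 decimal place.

Leg 1: desired track 213.6°; wind correction -4.5° → command heading 209.1°, groundspeed 80.8 kt
Leg 2: desired track 71.2°; wind correction +7.0° → command heading 78.2°, groundspeed 91.9 kt
Leg 3: desired track 316.5°; wind correction -4.5° → command heading 312.0°, groundspeed 98.5 kt
Leg 4: desired track 30.1°; wind correction +4.2° → command heading 34.3°, groundspeed 98.9 kt

Leg 1: heading=209.1°, groundspeed=80.8 kt
Leg 2: heading=78.2°, groundspeed=91.9 kt
Leg 3: heading=312.0°, groundspeed=98.5 kt
Leg 4: heading=34.3°, groundspeed=98.9 kt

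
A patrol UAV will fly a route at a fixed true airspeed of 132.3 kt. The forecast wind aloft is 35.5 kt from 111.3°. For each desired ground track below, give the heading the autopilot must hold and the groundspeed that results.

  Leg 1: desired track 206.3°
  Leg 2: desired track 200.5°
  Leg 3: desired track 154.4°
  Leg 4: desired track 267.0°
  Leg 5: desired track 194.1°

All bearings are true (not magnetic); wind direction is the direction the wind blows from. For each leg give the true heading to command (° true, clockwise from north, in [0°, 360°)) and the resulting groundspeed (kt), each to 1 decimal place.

Leg 1: heading=190.8°, groundspeed=130.6 kt
Leg 2: heading=184.9°, groundspeed=127.0 kt
Leg 3: heading=143.8°, groundspeed=104.1 kt
Leg 4: heading=260.7°, groundspeed=163.8 kt
Leg 5: heading=178.7°, groundspeed=123.1 kt

Leg 1: desired track 206.3°; wind correction -15.5° → command heading 190.8°, groundspeed 130.6 kt
Leg 2: desired track 200.5°; wind correction -15.6° → command heading 184.9°, groundspeed 127.0 kt
Leg 3: desired track 154.4°; wind correction -10.6° → command heading 143.8°, groundspeed 104.1 kt
Leg 4: desired track 267.0°; wind correction -6.3° → command heading 260.7°, groundspeed 163.8 kt
Leg 5: desired track 194.1°; wind correction -15.4° → command heading 178.7°, groundspeed 123.1 kt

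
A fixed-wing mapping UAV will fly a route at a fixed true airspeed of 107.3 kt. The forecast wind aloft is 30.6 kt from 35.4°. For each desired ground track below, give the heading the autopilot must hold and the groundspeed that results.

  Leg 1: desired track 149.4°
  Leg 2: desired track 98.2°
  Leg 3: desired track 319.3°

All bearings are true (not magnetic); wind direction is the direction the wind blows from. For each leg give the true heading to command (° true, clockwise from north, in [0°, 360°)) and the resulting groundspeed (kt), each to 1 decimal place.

Leg 1: heading=134.3°, groundspeed=116.0 kt
Leg 2: heading=83.5°, groundspeed=89.8 kt
Leg 3: heading=335.4°, groundspeed=95.8 kt

Leg 1: desired track 149.4°; wind correction -15.1° → command heading 134.3°, groundspeed 116.0 kt
Leg 2: desired track 98.2°; wind correction -14.7° → command heading 83.5°, groundspeed 89.8 kt
Leg 3: desired track 319.3°; wind correction +16.1° → command heading 335.4°, groundspeed 95.8 kt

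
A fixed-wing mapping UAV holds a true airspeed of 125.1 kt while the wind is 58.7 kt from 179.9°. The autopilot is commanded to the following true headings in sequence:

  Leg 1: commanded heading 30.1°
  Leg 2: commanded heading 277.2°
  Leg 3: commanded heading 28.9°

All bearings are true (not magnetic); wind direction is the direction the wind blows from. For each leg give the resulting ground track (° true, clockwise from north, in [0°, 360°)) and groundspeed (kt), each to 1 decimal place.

Leg 1: heading 30.1°; drift -9.5° → track 20.6°, groundspeed 178.3 kt
Leg 2: heading 277.2°; drift +23.7° → track 300.9°, groundspeed 144.8 kt
Leg 3: heading 28.9°; drift -9.2° → track 19.7°, groundspeed 178.7 kt

Leg 1: track=20.6°, groundspeed=178.3 kt
Leg 2: track=300.9°, groundspeed=144.8 kt
Leg 3: track=19.7°, groundspeed=178.7 kt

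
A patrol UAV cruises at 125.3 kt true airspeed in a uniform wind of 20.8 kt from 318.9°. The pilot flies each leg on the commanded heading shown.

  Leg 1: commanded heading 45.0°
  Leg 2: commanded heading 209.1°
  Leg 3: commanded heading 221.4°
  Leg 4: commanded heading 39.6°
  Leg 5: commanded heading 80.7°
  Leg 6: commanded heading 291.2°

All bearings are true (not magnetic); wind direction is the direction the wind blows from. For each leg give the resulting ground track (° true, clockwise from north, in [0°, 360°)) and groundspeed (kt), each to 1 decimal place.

Leg 1: track=54.5°, groundspeed=125.6 kt
Leg 2: track=200.7°, groundspeed=133.8 kt
Leg 3: track=212.2°, groundspeed=129.7 kt
Leg 4: track=49.2°, groundspeed=123.7 kt
Leg 5: track=88.1°, groundspeed=137.4 kt
Leg 6: track=286.0°, groundspeed=107.3 kt

Leg 1: heading 45.0°; drift +9.5° → track 54.5°, groundspeed 125.6 kt
Leg 2: heading 209.1°; drift -8.4° → track 200.7°, groundspeed 133.8 kt
Leg 3: heading 221.4°; drift -9.2° → track 212.2°, groundspeed 129.7 kt
Leg 4: heading 39.6°; drift +9.6° → track 49.2°, groundspeed 123.7 kt
Leg 5: heading 80.7°; drift +7.4° → track 88.1°, groundspeed 137.4 kt
Leg 6: heading 291.2°; drift -5.2° → track 286.0°, groundspeed 107.3 kt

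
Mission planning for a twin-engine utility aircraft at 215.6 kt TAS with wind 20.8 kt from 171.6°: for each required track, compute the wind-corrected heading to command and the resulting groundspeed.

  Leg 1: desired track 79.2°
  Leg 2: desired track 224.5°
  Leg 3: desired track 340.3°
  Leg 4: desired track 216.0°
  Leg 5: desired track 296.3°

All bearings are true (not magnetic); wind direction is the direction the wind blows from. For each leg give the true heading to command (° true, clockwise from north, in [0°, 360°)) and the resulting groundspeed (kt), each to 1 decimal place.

Leg 1: heading=84.7°, groundspeed=215.5 kt
Leg 2: heading=220.1°, groundspeed=202.4 kt
Leg 3: heading=339.2°, groundspeed=236.0 kt
Leg 4: heading=212.1°, groundspeed=200.2 kt
Leg 5: heading=291.8°, groundspeed=226.8 kt

Leg 1: desired track 79.2°; wind correction +5.5° → command heading 84.7°, groundspeed 215.5 kt
Leg 2: desired track 224.5°; wind correction -4.4° → command heading 220.1°, groundspeed 202.4 kt
Leg 3: desired track 340.3°; wind correction -1.1° → command heading 339.2°, groundspeed 236.0 kt
Leg 4: desired track 216.0°; wind correction -3.9° → command heading 212.1°, groundspeed 200.2 kt
Leg 5: desired track 296.3°; wind correction -4.5° → command heading 291.8°, groundspeed 226.8 kt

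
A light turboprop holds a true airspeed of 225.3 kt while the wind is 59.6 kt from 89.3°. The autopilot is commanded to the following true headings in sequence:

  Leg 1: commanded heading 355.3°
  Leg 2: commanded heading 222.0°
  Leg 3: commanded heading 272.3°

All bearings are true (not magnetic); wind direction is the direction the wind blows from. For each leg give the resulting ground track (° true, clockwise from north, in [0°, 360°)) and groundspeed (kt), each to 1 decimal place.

Leg 1: track=340.8°, groundspeed=237.0 kt
Leg 2: track=231.4°, groundspeed=269.3 kt
Leg 3: track=271.7°, groundspeed=284.8 kt

Leg 1: heading 355.3°; drift -14.5° → track 340.8°, groundspeed 237.0 kt
Leg 2: heading 222.0°; drift +9.4° → track 231.4°, groundspeed 269.3 kt
Leg 3: heading 272.3°; drift -0.6° → track 271.7°, groundspeed 284.8 kt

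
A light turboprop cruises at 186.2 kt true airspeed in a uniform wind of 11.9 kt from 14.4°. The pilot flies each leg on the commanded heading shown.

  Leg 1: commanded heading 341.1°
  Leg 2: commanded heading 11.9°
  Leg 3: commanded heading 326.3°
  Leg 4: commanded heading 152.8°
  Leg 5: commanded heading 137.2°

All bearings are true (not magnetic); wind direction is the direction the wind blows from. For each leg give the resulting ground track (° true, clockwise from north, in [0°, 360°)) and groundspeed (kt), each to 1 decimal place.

Leg 1: track=339.0°, groundspeed=176.4 kt
Leg 2: track=11.7°, groundspeed=174.3 kt
Leg 3: track=323.5°, groundspeed=178.5 kt
Leg 4: track=155.1°, groundspeed=195.3 kt
Leg 5: track=140.2°, groundspeed=192.9 kt

Leg 1: heading 341.1°; drift -2.1° → track 339.0°, groundspeed 176.4 kt
Leg 2: heading 11.9°; drift -0.2° → track 11.7°, groundspeed 174.3 kt
Leg 3: heading 326.3°; drift -2.8° → track 323.5°, groundspeed 178.5 kt
Leg 4: heading 152.8°; drift +2.3° → track 155.1°, groundspeed 195.3 kt
Leg 5: heading 137.2°; drift +3.0° → track 140.2°, groundspeed 192.9 kt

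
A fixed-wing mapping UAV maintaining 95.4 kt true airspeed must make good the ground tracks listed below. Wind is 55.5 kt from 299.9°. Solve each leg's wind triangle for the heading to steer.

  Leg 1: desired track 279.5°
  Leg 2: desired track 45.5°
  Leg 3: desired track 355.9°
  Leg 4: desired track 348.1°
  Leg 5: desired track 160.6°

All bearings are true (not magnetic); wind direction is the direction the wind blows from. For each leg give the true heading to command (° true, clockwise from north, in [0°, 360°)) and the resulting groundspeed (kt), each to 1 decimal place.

Leg 1: heading=291.2°, groundspeed=41.4 kt
Leg 2: heading=11.4°, groundspeed=93.9 kt
Leg 3: heading=327.1°, groundspeed=52.5 kt
Leg 4: heading=322.4°, groundspeed=49.0 kt
Leg 5: heading=182.9°, groundspeed=130.3 kt

Leg 1: desired track 279.5°; wind correction +11.7° → command heading 291.2°, groundspeed 41.4 kt
Leg 2: desired track 45.5°; wind correction -34.1° → command heading 11.4°, groundspeed 93.9 kt
Leg 3: desired track 355.9°; wind correction -28.8° → command heading 327.1°, groundspeed 52.5 kt
Leg 4: desired track 348.1°; wind correction -25.7° → command heading 322.4°, groundspeed 49.0 kt
Leg 5: desired track 160.6°; wind correction +22.3° → command heading 182.9°, groundspeed 130.3 kt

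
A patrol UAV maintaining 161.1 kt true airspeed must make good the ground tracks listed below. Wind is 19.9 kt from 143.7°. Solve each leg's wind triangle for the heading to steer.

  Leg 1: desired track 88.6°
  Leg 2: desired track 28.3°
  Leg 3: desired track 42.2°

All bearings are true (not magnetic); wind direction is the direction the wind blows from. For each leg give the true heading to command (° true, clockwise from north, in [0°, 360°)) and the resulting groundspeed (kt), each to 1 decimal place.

Leg 1: heading=94.4°, groundspeed=148.9 kt
Leg 2: heading=34.7°, groundspeed=168.6 kt
Leg 3: heading=49.2°, groundspeed=163.9 kt

Leg 1: desired track 88.6°; wind correction +5.8° → command heading 94.4°, groundspeed 148.9 kt
Leg 2: desired track 28.3°; wind correction +6.4° → command heading 34.7°, groundspeed 168.6 kt
Leg 3: desired track 42.2°; wind correction +7.0° → command heading 49.2°, groundspeed 163.9 kt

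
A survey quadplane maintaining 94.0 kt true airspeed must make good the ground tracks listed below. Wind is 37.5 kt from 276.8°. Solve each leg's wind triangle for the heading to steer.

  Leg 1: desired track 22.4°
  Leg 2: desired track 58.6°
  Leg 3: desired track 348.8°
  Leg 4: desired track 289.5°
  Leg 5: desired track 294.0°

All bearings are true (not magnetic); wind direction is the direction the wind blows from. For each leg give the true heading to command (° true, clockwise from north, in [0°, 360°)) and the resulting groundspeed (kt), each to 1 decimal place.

Leg 1: heading=359.8°, groundspeed=96.9 kt
Leg 2: heading=44.3°, groundspeed=120.6 kt
Leg 3: heading=326.5°, groundspeed=75.4 kt
Leg 4: heading=284.5°, groundspeed=57.1 kt
Leg 5: heading=287.2°, groundspeed=57.5 kt

Leg 1: desired track 22.4°; wind correction -22.6° → command heading 359.8°, groundspeed 96.9 kt
Leg 2: desired track 58.6°; wind correction -14.3° → command heading 44.3°, groundspeed 120.6 kt
Leg 3: desired track 348.8°; wind correction -22.3° → command heading 326.5°, groundspeed 75.4 kt
Leg 4: desired track 289.5°; wind correction -5.0° → command heading 284.5°, groundspeed 57.1 kt
Leg 5: desired track 294.0°; wind correction -6.8° → command heading 287.2°, groundspeed 57.5 kt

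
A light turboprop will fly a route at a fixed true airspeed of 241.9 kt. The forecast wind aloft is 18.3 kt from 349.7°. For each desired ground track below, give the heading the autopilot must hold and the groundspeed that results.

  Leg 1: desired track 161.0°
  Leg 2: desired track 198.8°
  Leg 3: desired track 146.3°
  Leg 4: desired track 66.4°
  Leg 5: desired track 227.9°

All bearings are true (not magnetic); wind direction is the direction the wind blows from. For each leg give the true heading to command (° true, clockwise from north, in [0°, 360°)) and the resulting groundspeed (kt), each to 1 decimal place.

Leg 1: desired track 161.0°; wind correction -0.7° → command heading 160.3°, groundspeed 260.0 kt
Leg 2: desired track 198.8°; wind correction +2.1° → command heading 200.9°, groundspeed 257.7 kt
Leg 3: desired track 146.3°; wind correction -1.7° → command heading 144.6°, groundspeed 258.6 kt
Leg 4: desired track 66.4°; wind correction -4.2° → command heading 62.2°, groundspeed 237.0 kt
Leg 5: desired track 227.9°; wind correction +3.7° → command heading 231.6°, groundspeed 251.0 kt

Leg 1: heading=160.3°, groundspeed=260.0 kt
Leg 2: heading=200.9°, groundspeed=257.7 kt
Leg 3: heading=144.6°, groundspeed=258.6 kt
Leg 4: heading=62.2°, groundspeed=237.0 kt
Leg 5: heading=231.6°, groundspeed=251.0 kt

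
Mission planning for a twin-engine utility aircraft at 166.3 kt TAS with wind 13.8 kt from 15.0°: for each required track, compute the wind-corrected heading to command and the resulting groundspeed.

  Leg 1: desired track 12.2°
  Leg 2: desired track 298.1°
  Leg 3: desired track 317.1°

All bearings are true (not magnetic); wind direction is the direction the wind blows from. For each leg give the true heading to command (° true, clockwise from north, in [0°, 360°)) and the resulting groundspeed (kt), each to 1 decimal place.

Leg 1: desired track 12.2°; wind correction +0.2° → command heading 12.4°, groundspeed 152.5 kt
Leg 2: desired track 298.1°; wind correction +4.6° → command heading 302.7°, groundspeed 162.6 kt
Leg 3: desired track 317.1°; wind correction +4.0° → command heading 321.1°, groundspeed 158.6 kt

Leg 1: heading=12.4°, groundspeed=152.5 kt
Leg 2: heading=302.7°, groundspeed=162.6 kt
Leg 3: heading=321.1°, groundspeed=158.6 kt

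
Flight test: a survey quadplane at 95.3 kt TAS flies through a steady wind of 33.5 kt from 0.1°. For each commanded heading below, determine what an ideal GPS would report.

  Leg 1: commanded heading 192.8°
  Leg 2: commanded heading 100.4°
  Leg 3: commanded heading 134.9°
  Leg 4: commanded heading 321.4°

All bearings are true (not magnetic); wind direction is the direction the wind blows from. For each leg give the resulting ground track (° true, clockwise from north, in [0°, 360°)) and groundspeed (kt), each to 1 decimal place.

Leg 1: track=189.5°, groundspeed=128.2 kt
Leg 2: track=118.4°, groundspeed=106.5 kt
Leg 3: track=146.2°, groundspeed=121.3 kt
Leg 4: track=304.5°, groundspeed=72.3 kt

Leg 1: heading 192.8°; drift -3.3° → track 189.5°, groundspeed 128.2 kt
Leg 2: heading 100.4°; drift +18.0° → track 118.4°, groundspeed 106.5 kt
Leg 3: heading 134.9°; drift +11.3° → track 146.2°, groundspeed 121.3 kt
Leg 4: heading 321.4°; drift -16.9° → track 304.5°, groundspeed 72.3 kt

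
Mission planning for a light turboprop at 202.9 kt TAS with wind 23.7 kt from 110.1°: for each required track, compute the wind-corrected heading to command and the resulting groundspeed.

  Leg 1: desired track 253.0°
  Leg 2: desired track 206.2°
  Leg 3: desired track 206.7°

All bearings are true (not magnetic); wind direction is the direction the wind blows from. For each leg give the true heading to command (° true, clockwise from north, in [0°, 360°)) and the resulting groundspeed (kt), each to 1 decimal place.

Leg 1: desired track 253.0°; wind correction -4.0° → command heading 249.0°, groundspeed 221.3 kt
Leg 2: desired track 206.2°; wind correction -6.7° → command heading 199.5°, groundspeed 204.0 kt
Leg 3: desired track 206.7°; wind correction -6.7° → command heading 200.0°, groundspeed 204.3 kt

Leg 1: heading=249.0°, groundspeed=221.3 kt
Leg 2: heading=199.5°, groundspeed=204.0 kt
Leg 3: heading=200.0°, groundspeed=204.3 kt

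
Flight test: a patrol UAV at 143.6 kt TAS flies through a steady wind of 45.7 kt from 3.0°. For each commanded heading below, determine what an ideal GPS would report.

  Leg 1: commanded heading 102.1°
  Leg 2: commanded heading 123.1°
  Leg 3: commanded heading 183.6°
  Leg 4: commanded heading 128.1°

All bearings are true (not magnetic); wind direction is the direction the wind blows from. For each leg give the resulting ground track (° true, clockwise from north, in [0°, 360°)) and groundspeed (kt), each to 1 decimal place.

Leg 1: track=118.8°, groundspeed=157.4 kt
Leg 2: track=136.5°, groundspeed=171.1 kt
Leg 3: track=183.5°, groundspeed=189.3 kt
Leg 4: track=140.5°, groundspeed=173.9 kt

Leg 1: heading 102.1°; drift +16.7° → track 118.8°, groundspeed 157.4 kt
Leg 2: heading 123.1°; drift +13.4° → track 136.5°, groundspeed 171.1 kt
Leg 3: heading 183.6°; drift -0.1° → track 183.5°, groundspeed 189.3 kt
Leg 4: heading 128.1°; drift +12.4° → track 140.5°, groundspeed 173.9 kt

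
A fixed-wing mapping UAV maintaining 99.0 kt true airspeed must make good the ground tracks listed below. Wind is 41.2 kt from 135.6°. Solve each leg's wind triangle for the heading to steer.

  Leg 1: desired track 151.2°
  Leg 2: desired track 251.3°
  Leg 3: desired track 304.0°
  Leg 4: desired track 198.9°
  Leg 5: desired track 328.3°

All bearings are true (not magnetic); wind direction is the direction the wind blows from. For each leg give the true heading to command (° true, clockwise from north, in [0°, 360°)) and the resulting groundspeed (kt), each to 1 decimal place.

Leg 1: desired track 151.2°; wind correction -6.4° → command heading 144.8°, groundspeed 58.7 kt
Leg 2: desired track 251.3°; wind correction -22.0° → command heading 229.3°, groundspeed 109.6 kt
Leg 3: desired track 304.0°; wind correction -4.8° → command heading 299.2°, groundspeed 139.0 kt
Leg 4: desired track 198.9°; wind correction -21.8° → command heading 177.1°, groundspeed 73.4 kt
Leg 5: desired track 328.3°; wind correction +5.2° → command heading 333.5°, groundspeed 138.8 kt

Leg 1: heading=144.8°, groundspeed=58.7 kt
Leg 2: heading=229.3°, groundspeed=109.6 kt
Leg 3: heading=299.2°, groundspeed=139.0 kt
Leg 4: heading=177.1°, groundspeed=73.4 kt
Leg 5: heading=333.5°, groundspeed=138.8 kt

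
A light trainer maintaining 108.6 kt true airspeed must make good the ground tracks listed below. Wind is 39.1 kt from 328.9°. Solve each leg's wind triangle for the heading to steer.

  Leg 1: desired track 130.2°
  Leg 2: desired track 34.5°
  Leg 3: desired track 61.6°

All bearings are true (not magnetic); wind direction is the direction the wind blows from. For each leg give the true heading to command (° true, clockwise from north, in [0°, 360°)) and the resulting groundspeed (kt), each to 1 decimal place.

Leg 1: desired track 130.2°; wind correction -6.6° → command heading 123.6°, groundspeed 144.9 kt
Leg 2: desired track 34.5°; wind correction -19.1° → command heading 15.4°, groundspeed 86.4 kt
Leg 3: desired track 61.6°; wind correction -21.1° → command heading 40.5°, groundspeed 103.2 kt

Leg 1: heading=123.6°, groundspeed=144.9 kt
Leg 2: heading=15.4°, groundspeed=86.4 kt
Leg 3: heading=40.5°, groundspeed=103.2 kt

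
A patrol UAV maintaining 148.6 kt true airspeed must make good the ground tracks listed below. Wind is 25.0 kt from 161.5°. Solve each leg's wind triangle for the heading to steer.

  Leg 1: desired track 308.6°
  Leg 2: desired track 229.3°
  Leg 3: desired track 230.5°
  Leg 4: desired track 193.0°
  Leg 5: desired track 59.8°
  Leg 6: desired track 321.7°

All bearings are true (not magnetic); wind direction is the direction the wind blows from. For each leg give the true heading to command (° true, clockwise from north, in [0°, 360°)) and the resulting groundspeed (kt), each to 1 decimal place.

Leg 1: desired track 308.6°; wind correction -5.2° → command heading 303.4°, groundspeed 169.0 kt
Leg 2: desired track 229.3°; wind correction -9.0° → command heading 220.3°, groundspeed 137.3 kt
Leg 3: desired track 230.5°; wind correction -9.0° → command heading 221.5°, groundspeed 137.8 kt
Leg 4: desired track 193.0°; wind correction -5.0° → command heading 188.0°, groundspeed 126.7 kt
Leg 5: desired track 59.8°; wind correction +9.5° → command heading 69.3°, groundspeed 151.6 kt
Leg 6: desired track 321.7°; wind correction -3.3° → command heading 318.4°, groundspeed 171.9 kt

Leg 1: heading=303.4°, groundspeed=169.0 kt
Leg 2: heading=220.3°, groundspeed=137.3 kt
Leg 3: heading=221.5°, groundspeed=137.8 kt
Leg 4: heading=188.0°, groundspeed=126.7 kt
Leg 5: heading=69.3°, groundspeed=151.6 kt
Leg 6: heading=318.4°, groundspeed=171.9 kt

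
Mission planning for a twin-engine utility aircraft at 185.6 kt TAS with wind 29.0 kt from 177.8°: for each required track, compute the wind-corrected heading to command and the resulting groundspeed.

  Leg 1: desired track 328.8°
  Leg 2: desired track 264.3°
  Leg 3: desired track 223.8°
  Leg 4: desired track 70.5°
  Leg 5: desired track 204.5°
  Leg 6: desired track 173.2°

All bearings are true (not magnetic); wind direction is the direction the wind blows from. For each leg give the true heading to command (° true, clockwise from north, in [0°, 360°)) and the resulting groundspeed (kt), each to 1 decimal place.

Leg 1: desired track 328.8°; wind correction -4.3° → command heading 324.5°, groundspeed 210.4 kt
Leg 2: desired track 264.3°; wind correction -9.0° → command heading 255.3°, groundspeed 181.6 kt
Leg 3: desired track 223.8°; wind correction -6.5° → command heading 217.3°, groundspeed 164.3 kt
Leg 4: desired track 70.5°; wind correction +8.6° → command heading 79.1°, groundspeed 192.1 kt
Leg 5: desired track 204.5°; wind correction -4.0° → command heading 200.5°, groundspeed 159.2 kt
Leg 6: desired track 173.2°; wind correction +0.7° → command heading 173.9°, groundspeed 156.7 kt

Leg 1: heading=324.5°, groundspeed=210.4 kt
Leg 2: heading=255.3°, groundspeed=181.6 kt
Leg 3: heading=217.3°, groundspeed=164.3 kt
Leg 4: heading=79.1°, groundspeed=192.1 kt
Leg 5: heading=200.5°, groundspeed=159.2 kt
Leg 6: heading=173.9°, groundspeed=156.7 kt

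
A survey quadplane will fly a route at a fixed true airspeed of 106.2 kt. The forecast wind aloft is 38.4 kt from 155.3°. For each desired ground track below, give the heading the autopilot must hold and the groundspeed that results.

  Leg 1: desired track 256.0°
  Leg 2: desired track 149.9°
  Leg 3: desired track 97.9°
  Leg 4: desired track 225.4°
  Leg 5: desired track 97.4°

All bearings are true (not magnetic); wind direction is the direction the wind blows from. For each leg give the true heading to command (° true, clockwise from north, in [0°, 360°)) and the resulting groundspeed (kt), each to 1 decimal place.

Leg 1: desired track 256.0°; wind correction -20.8° → command heading 235.2°, groundspeed 106.4 kt
Leg 2: desired track 149.9°; wind correction +2.0° → command heading 151.9°, groundspeed 67.9 kt
Leg 3: desired track 97.9°; wind correction +17.7° → command heading 115.6°, groundspeed 80.5 kt
Leg 4: desired track 225.4°; wind correction -19.9° → command heading 205.5°, groundspeed 86.8 kt
Leg 5: desired track 97.4°; wind correction +17.8° → command heading 115.2°, groundspeed 80.7 kt

Leg 1: heading=235.2°, groundspeed=106.4 kt
Leg 2: heading=151.9°, groundspeed=67.9 kt
Leg 3: heading=115.6°, groundspeed=80.5 kt
Leg 4: heading=205.5°, groundspeed=86.8 kt
Leg 5: heading=115.2°, groundspeed=80.7 kt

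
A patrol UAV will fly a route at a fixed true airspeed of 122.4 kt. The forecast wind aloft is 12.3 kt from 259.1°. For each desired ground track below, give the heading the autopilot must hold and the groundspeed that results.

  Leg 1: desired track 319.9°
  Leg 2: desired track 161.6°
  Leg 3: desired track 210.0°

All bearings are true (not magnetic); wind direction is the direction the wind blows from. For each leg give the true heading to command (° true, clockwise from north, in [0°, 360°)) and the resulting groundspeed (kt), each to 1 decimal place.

Leg 1: heading=314.9°, groundspeed=115.9 kt
Leg 2: heading=167.3°, groundspeed=123.4 kt
Leg 3: heading=214.4°, groundspeed=114.0 kt

Leg 1: desired track 319.9°; wind correction -5.0° → command heading 314.9°, groundspeed 115.9 kt
Leg 2: desired track 161.6°; wind correction +5.7° → command heading 167.3°, groundspeed 123.4 kt
Leg 3: desired track 210.0°; wind correction +4.4° → command heading 214.4°, groundspeed 114.0 kt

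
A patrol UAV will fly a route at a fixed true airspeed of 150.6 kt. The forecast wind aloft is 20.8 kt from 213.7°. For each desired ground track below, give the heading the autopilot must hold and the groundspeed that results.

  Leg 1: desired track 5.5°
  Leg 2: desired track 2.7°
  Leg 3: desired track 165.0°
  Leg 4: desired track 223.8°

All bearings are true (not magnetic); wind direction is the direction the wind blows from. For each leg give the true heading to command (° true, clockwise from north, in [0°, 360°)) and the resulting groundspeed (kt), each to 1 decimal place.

Leg 1: desired track 5.5°; wind correction -3.7° → command heading 1.8°, groundspeed 168.6 kt
Leg 2: desired track 2.7°; wind correction -4.1° → command heading 358.6°, groundspeed 168.0 kt
Leg 3: desired track 165.0°; wind correction +6.0° → command heading 171.0°, groundspeed 136.1 kt
Leg 4: desired track 223.8°; wind correction -1.4° → command heading 222.4°, groundspeed 130.1 kt

Leg 1: heading=1.8°, groundspeed=168.6 kt
Leg 2: heading=358.6°, groundspeed=168.0 kt
Leg 3: heading=171.0°, groundspeed=136.1 kt
Leg 4: heading=222.4°, groundspeed=130.1 kt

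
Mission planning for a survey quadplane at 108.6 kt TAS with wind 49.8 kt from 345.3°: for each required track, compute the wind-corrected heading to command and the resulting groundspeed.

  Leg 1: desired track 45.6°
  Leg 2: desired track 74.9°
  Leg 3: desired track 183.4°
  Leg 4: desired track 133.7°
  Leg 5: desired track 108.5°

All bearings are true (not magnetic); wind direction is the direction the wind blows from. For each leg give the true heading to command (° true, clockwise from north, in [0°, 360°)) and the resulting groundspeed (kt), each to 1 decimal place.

Leg 1: heading=22.1°, groundspeed=74.9 kt
Leg 2: heading=47.6°, groundspeed=96.2 kt
Leg 3: heading=191.6°, groundspeed=154.8 kt
Leg 4: heading=119.8°, groundspeed=147.8 kt
Leg 5: heading=85.9°, groundspeed=127.6 kt

Leg 1: desired track 45.6°; wind correction -23.5° → command heading 22.1°, groundspeed 74.9 kt
Leg 2: desired track 74.9°; wind correction -27.3° → command heading 47.6°, groundspeed 96.2 kt
Leg 3: desired track 183.4°; wind correction +8.2° → command heading 191.6°, groundspeed 154.8 kt
Leg 4: desired track 133.7°; wind correction -13.9° → command heading 119.8°, groundspeed 147.8 kt
Leg 5: desired track 108.5°; wind correction -22.6° → command heading 85.9°, groundspeed 127.6 kt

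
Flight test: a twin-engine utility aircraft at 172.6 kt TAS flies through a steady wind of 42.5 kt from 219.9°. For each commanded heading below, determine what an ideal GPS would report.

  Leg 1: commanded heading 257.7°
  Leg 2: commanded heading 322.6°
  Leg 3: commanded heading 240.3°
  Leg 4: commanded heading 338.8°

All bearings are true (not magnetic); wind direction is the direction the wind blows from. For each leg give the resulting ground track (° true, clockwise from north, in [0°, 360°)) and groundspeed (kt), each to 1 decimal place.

Leg 1: track=268.3°, groundspeed=141.4 kt
Leg 2: track=335.4°, groundspeed=186.6 kt
Leg 3: track=246.7°, groundspeed=133.6 kt
Leg 4: track=349.7°, groundspeed=196.7 kt

Leg 1: heading 257.7°; drift +10.6° → track 268.3°, groundspeed 141.4 kt
Leg 2: heading 322.6°; drift +12.8° → track 335.4°, groundspeed 186.6 kt
Leg 3: heading 240.3°; drift +6.4° → track 246.7°, groundspeed 133.6 kt
Leg 4: heading 338.8°; drift +10.9° → track 349.7°, groundspeed 196.7 kt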